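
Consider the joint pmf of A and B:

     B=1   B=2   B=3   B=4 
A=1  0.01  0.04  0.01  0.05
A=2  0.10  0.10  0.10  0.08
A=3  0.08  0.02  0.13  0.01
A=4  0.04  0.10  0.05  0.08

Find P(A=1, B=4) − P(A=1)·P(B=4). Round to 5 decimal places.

P(A=1) = 0.01 + 0.04 + 0.01 + 0.05 = 0.11.
P(B=4) = 0.05 + 0.08 + 0.01 + 0.08 = 0.22.
P(A=1, B=4) − P(A=1)P(B=4) = 0.05 − 0.11×0.22 = 0.02580.

0.02580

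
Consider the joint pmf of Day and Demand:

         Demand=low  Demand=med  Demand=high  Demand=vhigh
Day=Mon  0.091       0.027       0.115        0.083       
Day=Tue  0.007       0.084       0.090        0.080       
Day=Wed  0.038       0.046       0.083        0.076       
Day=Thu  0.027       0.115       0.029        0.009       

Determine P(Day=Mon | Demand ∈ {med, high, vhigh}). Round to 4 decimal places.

P(Demand=med) = 0.027 + 0.084 + 0.046 + 0.115 = 0.272.
P(Demand=high) = 0.115 + 0.090 + 0.083 + 0.029 = 0.317.
P(Demand=vhigh) = 0.083 + 0.080 + 0.076 + 0.009 = 0.248.
P(Demand ∈ {med, high, vhigh}) = 0.272 + 0.317 + 0.248 = 0.837; P(Day=Mon, Demand ∈ {med, high, vhigh}) = 0.027 + 0.115 + 0.083 = 0.225.
P(Day=Mon | Demand ∈ {med, high, vhigh}) = 0.225/0.837 = 0.2688.

0.2688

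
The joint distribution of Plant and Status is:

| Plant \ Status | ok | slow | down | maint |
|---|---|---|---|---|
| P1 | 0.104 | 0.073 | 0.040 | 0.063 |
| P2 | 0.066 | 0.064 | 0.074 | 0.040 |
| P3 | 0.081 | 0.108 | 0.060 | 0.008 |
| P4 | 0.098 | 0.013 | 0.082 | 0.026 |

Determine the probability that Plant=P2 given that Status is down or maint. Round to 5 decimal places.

0.29008

P(Status=down) = 0.040 + 0.074 + 0.060 + 0.082 = 0.256.
P(Status=maint) = 0.063 + 0.040 + 0.008 + 0.026 = 0.137.
P(Status ∈ {down, maint}) = 0.256 + 0.137 = 0.393; P(Plant=P2, Status ∈ {down, maint}) = 0.074 + 0.040 = 0.114.
P(Plant=P2 | Status ∈ {down, maint}) = 0.114/0.393 = 0.29008.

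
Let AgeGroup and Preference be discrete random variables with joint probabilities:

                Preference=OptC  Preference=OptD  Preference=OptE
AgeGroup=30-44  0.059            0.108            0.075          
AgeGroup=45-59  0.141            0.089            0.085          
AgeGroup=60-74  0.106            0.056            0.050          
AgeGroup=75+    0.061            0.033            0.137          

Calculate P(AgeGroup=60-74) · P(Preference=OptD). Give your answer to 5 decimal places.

0.06063

P(AgeGroup=60-74) = 0.106 + 0.056 + 0.050 = 0.212.
P(Preference=OptD) = 0.108 + 0.089 + 0.056 + 0.033 = 0.286.
Product: 0.212 × 0.286 = 0.06063.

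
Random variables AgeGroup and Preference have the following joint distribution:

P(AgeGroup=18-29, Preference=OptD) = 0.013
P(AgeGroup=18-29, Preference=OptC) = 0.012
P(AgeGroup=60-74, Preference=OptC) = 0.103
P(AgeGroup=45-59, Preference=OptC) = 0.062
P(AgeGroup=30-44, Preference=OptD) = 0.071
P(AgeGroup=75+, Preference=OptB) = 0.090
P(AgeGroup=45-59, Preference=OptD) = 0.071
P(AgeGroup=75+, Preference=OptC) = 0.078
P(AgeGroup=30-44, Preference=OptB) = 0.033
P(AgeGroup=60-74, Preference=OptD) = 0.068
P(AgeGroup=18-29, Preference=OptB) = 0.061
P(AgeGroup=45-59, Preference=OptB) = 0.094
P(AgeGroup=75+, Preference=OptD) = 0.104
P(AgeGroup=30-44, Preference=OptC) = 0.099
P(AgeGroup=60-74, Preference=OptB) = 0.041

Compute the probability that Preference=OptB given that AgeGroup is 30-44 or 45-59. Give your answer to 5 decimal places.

0.29535

P(AgeGroup=30-44) = 0.033 + 0.099 + 0.071 = 0.203.
P(AgeGroup=45-59) = 0.094 + 0.062 + 0.071 = 0.227.
P(AgeGroup ∈ {30-44, 45-59}) = 0.203 + 0.227 = 0.430; P(Preference=OptB, AgeGroup ∈ {30-44, 45-59}) = 0.033 + 0.094 = 0.127.
P(Preference=OptB | AgeGroup ∈ {30-44, 45-59}) = 0.127/0.430 = 0.29535.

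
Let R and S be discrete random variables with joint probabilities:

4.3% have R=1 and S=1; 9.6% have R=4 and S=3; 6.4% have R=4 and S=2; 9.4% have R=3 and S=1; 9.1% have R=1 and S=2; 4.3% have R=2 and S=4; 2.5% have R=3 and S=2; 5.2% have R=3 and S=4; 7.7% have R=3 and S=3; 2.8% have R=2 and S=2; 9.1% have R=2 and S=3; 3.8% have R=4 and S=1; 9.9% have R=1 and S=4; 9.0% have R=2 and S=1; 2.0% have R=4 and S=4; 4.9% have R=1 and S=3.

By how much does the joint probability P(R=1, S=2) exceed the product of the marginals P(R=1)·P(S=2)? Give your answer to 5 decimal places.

P(R=1) = 0.043 + 0.091 + 0.049 + 0.099 = 0.282.
P(S=2) = 0.091 + 0.028 + 0.025 + 0.064 = 0.208.
P(R=1, S=2) − P(R=1)P(S=2) = 0.091 − 0.282×0.208 = 0.03234.

0.03234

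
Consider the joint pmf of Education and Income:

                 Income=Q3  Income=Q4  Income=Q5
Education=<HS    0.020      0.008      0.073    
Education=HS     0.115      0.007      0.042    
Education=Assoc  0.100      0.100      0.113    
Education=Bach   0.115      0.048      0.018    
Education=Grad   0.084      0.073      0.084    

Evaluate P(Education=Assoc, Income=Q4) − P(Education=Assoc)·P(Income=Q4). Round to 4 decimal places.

0.0261

P(Education=Assoc) = 0.100 + 0.100 + 0.113 = 0.313.
P(Income=Q4) = 0.008 + 0.007 + 0.100 + 0.048 + 0.073 = 0.236.
P(Education=Assoc, Income=Q4) − P(Education=Assoc)P(Income=Q4) = 0.100 − 0.313×0.236 = 0.0261.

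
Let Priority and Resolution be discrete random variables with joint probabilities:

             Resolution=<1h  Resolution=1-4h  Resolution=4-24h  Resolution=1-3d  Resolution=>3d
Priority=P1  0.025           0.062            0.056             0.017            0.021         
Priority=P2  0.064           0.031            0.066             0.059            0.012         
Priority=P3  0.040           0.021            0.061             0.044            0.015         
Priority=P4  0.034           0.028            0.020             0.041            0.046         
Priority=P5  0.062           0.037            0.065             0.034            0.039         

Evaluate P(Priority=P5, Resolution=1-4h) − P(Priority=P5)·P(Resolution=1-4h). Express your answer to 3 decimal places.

-0.005

P(Priority=P5) = 0.062 + 0.037 + 0.065 + 0.034 + 0.039 = 0.237.
P(Resolution=1-4h) = 0.062 + 0.031 + 0.021 + 0.028 + 0.037 = 0.179.
P(Priority=P5, Resolution=1-4h) − P(Priority=P5)P(Resolution=1-4h) = 0.037 − 0.237×0.179 = -0.005.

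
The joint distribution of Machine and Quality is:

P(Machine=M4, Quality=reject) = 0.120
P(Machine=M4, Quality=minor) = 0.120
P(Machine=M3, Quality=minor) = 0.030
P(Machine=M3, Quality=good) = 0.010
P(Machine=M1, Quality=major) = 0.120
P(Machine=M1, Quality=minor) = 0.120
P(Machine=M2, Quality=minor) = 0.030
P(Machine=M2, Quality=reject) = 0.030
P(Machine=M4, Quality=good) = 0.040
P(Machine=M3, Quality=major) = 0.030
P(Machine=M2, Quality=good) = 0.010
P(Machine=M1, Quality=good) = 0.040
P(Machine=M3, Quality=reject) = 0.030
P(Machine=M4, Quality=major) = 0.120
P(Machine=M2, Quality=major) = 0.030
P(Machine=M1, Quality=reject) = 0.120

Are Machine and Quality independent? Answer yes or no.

Every cell satisfies P(Machine,Quality) = P(Machine)·P(Quality). For instance P(Machine=M1) = 0.400, P(Quality=major) = 0.300, and 0.400×0.300 = 0.120 matches the joint entry. So Machine and Quality are independent.

yes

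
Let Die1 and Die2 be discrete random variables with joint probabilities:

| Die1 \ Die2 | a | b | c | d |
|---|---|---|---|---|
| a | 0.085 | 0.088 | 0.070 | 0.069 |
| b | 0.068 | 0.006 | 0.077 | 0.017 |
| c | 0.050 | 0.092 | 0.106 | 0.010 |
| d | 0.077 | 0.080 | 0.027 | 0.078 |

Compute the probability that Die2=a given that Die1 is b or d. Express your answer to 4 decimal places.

0.3372

P(Die1=b) = 0.068 + 0.006 + 0.077 + 0.017 = 0.168.
P(Die1=d) = 0.077 + 0.080 + 0.027 + 0.078 = 0.262.
P(Die1 ∈ {b, d}) = 0.168 + 0.262 = 0.430; P(Die2=a, Die1 ∈ {b, d}) = 0.068 + 0.077 = 0.145.
P(Die2=a | Die1 ∈ {b, d}) = 0.145/0.430 = 0.3372.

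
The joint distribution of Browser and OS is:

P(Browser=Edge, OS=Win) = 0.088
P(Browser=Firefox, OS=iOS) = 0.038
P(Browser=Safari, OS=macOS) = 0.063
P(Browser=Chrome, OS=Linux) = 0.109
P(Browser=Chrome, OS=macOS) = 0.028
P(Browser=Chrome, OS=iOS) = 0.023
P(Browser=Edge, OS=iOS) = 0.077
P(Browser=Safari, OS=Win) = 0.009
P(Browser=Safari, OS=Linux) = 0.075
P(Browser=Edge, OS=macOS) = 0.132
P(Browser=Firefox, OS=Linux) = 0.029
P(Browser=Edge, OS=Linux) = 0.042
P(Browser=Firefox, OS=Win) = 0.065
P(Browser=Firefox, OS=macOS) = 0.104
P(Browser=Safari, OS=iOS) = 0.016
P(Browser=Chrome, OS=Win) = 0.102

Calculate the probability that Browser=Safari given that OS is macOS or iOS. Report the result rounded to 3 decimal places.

0.164

P(OS=macOS) = 0.028 + 0.104 + 0.063 + 0.132 = 0.327.
P(OS=iOS) = 0.023 + 0.038 + 0.016 + 0.077 = 0.154.
P(OS ∈ {macOS, iOS}) = 0.327 + 0.154 = 0.481; P(Browser=Safari, OS ∈ {macOS, iOS}) = 0.063 + 0.016 = 0.079.
P(Browser=Safari | OS ∈ {macOS, iOS}) = 0.079/0.481 = 0.164.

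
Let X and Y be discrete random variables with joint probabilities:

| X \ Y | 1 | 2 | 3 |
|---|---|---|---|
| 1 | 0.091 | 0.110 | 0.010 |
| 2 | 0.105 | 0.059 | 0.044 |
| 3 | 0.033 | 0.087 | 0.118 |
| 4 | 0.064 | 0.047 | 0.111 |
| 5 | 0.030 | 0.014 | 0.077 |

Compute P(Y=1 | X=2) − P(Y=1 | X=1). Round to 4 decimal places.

0.0735

P(X=2) = 0.105 + 0.059 + 0.044 = 0.208; P(Y=1 | X=2) = 0.105/0.208 = 0.50481.
P(X=1) = 0.091 + 0.110 + 0.010 = 0.211; P(Y=1 | X=1) = 0.091/0.211 = 0.43128.
Difference = 0.0735.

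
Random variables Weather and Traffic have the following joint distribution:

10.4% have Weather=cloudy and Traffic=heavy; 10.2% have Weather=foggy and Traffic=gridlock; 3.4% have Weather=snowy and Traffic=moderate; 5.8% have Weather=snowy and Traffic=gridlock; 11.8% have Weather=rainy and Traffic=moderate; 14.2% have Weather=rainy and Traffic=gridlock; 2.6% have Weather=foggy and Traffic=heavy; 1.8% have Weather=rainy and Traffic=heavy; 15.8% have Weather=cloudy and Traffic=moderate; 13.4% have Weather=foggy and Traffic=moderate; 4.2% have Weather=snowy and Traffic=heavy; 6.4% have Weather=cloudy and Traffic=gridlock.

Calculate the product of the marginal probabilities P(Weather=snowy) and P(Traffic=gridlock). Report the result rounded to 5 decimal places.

0.04904

P(Weather=snowy) = 0.034 + 0.042 + 0.058 = 0.134.
P(Traffic=gridlock) = 0.064 + 0.142 + 0.058 + 0.102 = 0.366.
Product: 0.134 × 0.366 = 0.04904.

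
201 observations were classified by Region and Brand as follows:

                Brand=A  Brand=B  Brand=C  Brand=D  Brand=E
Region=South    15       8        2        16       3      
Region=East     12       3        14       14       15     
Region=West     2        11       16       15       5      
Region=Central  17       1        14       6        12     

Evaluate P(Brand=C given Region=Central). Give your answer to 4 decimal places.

0.2800

Total with Region=Central: 17 + 1 + 14 + 6 + 12 = 50.
P(Brand=C | Region=Central) = 14/50 = 0.2800.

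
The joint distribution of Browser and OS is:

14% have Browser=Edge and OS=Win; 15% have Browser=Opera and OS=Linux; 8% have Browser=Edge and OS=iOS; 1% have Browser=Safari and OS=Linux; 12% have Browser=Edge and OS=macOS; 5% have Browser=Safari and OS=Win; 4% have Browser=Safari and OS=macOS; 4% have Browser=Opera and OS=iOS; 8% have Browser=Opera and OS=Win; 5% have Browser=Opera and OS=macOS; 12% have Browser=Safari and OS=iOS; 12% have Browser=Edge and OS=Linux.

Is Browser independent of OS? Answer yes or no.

P(Browser=Safari) = 0.22 and P(OS=iOS) = 0.24, so their product is 0.0528, but P(Browser=Safari, OS=iOS) = 0.12. Since these differ, Browser and OS are not independent.

no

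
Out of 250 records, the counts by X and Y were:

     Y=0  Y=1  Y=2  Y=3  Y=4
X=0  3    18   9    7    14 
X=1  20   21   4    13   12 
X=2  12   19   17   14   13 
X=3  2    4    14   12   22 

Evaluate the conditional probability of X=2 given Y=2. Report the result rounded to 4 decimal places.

0.3864

Total with Y=2: 9 + 4 + 17 + 14 = 44.
P(X=2 | Y=2) = 17/44 = 0.3864.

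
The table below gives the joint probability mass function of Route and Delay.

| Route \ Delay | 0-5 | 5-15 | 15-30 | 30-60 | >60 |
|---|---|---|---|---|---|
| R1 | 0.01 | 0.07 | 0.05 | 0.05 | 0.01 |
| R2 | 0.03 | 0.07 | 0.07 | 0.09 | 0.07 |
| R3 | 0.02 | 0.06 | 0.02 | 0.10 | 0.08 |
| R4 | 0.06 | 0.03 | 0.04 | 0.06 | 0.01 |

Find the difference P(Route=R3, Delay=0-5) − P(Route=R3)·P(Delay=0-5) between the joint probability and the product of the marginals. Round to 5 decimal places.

P(Route=R3) = 0.02 + 0.06 + 0.02 + 0.10 + 0.08 = 0.28.
P(Delay=0-5) = 0.01 + 0.03 + 0.02 + 0.06 = 0.12.
P(Route=R3, Delay=0-5) − P(Route=R3)P(Delay=0-5) = 0.02 − 0.28×0.12 = -0.01360.

-0.01360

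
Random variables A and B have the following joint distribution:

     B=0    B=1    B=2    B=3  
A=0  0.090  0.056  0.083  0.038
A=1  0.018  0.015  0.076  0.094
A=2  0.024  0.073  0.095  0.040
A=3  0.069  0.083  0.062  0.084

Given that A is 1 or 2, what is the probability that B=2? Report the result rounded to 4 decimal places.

P(A=1) = 0.018 + 0.015 + 0.076 + 0.094 = 0.203.
P(A=2) = 0.024 + 0.073 + 0.095 + 0.040 = 0.232.
P(A ∈ {1, 2}) = 0.203 + 0.232 = 0.435; P(B=2, A ∈ {1, 2}) = 0.076 + 0.095 = 0.171.
P(B=2 | A ∈ {1, 2}) = 0.171/0.435 = 0.3931.

0.3931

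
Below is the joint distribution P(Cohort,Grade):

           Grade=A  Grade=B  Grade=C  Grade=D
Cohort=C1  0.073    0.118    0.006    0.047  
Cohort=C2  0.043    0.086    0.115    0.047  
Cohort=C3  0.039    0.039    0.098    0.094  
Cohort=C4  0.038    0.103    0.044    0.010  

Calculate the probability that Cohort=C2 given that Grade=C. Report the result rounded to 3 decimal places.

P(Grade=C) = 0.006 + 0.115 + 0.098 + 0.044 = 0.263.
P(Cohort=C2 | Grade=C) = 0.115/0.263 = 0.437.

0.437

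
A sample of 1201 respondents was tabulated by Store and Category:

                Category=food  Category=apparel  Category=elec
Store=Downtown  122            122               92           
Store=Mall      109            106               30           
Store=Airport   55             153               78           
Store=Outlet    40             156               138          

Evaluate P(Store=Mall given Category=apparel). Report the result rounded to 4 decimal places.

Total with Category=apparel: 122 + 106 + 153 + 156 = 537.
P(Store=Mall | Category=apparel) = 106/537 = 0.1974.

0.1974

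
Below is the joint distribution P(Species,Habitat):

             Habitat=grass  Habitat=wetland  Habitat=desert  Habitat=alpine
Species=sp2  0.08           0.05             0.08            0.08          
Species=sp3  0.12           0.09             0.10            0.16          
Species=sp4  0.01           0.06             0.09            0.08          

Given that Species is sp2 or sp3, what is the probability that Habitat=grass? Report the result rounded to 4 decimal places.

P(Species=sp2) = 0.08 + 0.05 + 0.08 + 0.08 = 0.29.
P(Species=sp3) = 0.12 + 0.09 + 0.10 + 0.16 = 0.47.
P(Species ∈ {sp2, sp3}) = 0.29 + 0.47 = 0.76; P(Habitat=grass, Species ∈ {sp2, sp3}) = 0.08 + 0.12 = 0.20.
P(Habitat=grass | Species ∈ {sp2, sp3}) = 0.20/0.76 = 0.2632.

0.2632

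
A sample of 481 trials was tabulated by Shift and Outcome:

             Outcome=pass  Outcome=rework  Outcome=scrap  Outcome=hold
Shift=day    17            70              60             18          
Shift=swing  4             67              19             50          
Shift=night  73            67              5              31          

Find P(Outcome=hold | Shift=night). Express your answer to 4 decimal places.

Total with Shift=night: 73 + 67 + 5 + 31 = 176.
P(Outcome=hold | Shift=night) = 31/176 = 0.1761.

0.1761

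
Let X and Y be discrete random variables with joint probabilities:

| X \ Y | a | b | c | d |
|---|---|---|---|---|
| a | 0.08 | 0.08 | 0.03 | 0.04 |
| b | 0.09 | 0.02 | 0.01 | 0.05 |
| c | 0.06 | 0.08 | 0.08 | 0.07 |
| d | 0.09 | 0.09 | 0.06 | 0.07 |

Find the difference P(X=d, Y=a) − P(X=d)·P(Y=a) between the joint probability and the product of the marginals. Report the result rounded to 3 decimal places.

P(X=d) = 0.09 + 0.09 + 0.06 + 0.07 = 0.31.
P(Y=a) = 0.08 + 0.09 + 0.06 + 0.09 = 0.32.
P(X=d, Y=a) − P(X=d)P(Y=a) = 0.09 − 0.31×0.32 = -0.009.

-0.009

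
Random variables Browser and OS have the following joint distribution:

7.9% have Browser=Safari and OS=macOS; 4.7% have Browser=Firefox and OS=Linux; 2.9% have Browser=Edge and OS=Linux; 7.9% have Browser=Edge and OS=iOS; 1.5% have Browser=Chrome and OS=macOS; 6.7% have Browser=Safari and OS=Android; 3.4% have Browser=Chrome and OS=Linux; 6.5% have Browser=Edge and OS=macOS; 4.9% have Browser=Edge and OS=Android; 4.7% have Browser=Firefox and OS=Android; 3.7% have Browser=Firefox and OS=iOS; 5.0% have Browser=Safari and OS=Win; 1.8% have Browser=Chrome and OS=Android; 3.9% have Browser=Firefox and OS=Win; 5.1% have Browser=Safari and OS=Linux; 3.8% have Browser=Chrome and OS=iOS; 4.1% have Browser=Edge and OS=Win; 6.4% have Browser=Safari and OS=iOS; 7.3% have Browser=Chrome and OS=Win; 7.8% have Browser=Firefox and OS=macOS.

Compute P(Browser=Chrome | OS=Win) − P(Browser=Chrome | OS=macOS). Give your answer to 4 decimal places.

0.2963

P(OS=Win) = 0.073 + 0.039 + 0.050 + 0.041 = 0.203; P(Browser=Chrome | OS=Win) = 0.073/0.203 = 0.35961.
P(OS=macOS) = 0.015 + 0.078 + 0.079 + 0.065 = 0.237; P(Browser=Chrome | OS=macOS) = 0.015/0.237 = 0.06329.
Difference = 0.2963.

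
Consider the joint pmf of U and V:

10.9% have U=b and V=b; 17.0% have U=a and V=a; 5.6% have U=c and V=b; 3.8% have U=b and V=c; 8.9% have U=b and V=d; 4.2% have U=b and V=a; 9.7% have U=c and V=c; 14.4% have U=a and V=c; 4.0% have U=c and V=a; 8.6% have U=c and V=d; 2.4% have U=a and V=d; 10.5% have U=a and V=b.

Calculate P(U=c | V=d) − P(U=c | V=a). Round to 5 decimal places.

0.27343

P(V=d) = 0.024 + 0.089 + 0.086 = 0.199; P(U=c | V=d) = 0.086/0.199 = 0.432161.
P(V=a) = 0.170 + 0.042 + 0.040 = 0.252; P(U=c | V=a) = 0.040/0.252 = 0.158730.
Difference = 0.27343.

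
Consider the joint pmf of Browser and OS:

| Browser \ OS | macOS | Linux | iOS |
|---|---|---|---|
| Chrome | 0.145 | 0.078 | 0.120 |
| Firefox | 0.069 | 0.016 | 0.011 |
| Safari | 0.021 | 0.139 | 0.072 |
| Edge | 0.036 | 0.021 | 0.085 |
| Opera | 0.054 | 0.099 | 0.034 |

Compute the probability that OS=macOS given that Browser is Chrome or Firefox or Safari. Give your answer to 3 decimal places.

P(Browser=Chrome) = 0.145 + 0.078 + 0.120 = 0.343.
P(Browser=Firefox) = 0.069 + 0.016 + 0.011 = 0.096.
P(Browser=Safari) = 0.021 + 0.139 + 0.072 = 0.232.
P(Browser ∈ {Chrome, Firefox, Safari}) = 0.343 + 0.096 + 0.232 = 0.671; P(OS=macOS, Browser ∈ {Chrome, Firefox, Safari}) = 0.145 + 0.069 + 0.021 = 0.235.
P(OS=macOS | Browser ∈ {Chrome, Firefox, Safari}) = 0.235/0.671 = 0.350.

0.350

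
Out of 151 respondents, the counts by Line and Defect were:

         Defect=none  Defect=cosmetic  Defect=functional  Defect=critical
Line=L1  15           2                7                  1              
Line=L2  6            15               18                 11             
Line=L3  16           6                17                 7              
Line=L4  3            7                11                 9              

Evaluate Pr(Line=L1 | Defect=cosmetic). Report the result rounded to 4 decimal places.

0.0667

Total with Defect=cosmetic: 2 + 15 + 6 + 7 = 30.
P(Line=L1 | Defect=cosmetic) = 2/30 = 0.0667.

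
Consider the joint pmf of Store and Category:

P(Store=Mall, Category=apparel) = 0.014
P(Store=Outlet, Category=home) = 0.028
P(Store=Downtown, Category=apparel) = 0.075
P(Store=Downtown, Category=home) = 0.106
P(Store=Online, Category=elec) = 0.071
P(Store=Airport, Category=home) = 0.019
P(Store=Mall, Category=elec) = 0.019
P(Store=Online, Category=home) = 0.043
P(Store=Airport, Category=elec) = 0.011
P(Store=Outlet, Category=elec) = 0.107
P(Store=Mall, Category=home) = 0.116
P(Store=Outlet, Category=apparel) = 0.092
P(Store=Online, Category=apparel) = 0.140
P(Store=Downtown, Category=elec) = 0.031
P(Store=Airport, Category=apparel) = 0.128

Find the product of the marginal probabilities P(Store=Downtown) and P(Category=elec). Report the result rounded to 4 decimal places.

P(Store=Downtown) = 0.075 + 0.031 + 0.106 = 0.212.
P(Category=elec) = 0.031 + 0.019 + 0.011 + 0.107 + 0.071 = 0.239.
Product: 0.212 × 0.239 = 0.0507.

0.0507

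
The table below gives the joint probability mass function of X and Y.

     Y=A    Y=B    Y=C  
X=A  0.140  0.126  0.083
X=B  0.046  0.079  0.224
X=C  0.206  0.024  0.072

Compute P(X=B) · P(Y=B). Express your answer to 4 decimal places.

P(X=B) = 0.046 + 0.079 + 0.224 = 0.349.
P(Y=B) = 0.126 + 0.079 + 0.024 = 0.229.
Product: 0.349 × 0.229 = 0.0799.

0.0799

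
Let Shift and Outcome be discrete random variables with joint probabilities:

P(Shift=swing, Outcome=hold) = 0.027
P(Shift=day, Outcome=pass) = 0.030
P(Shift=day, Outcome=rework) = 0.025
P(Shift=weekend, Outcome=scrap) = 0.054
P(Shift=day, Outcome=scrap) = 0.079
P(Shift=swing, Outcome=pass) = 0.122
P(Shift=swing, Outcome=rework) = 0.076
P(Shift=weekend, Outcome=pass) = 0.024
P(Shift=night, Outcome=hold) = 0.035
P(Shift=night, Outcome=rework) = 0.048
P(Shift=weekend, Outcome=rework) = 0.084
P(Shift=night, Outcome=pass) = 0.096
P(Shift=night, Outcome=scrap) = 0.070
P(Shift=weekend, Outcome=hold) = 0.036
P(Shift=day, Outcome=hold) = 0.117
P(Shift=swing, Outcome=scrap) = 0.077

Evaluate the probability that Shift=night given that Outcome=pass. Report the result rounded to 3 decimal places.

P(Outcome=pass) = 0.030 + 0.122 + 0.096 + 0.024 = 0.272.
P(Shift=night | Outcome=pass) = 0.096/0.272 = 0.353.

0.353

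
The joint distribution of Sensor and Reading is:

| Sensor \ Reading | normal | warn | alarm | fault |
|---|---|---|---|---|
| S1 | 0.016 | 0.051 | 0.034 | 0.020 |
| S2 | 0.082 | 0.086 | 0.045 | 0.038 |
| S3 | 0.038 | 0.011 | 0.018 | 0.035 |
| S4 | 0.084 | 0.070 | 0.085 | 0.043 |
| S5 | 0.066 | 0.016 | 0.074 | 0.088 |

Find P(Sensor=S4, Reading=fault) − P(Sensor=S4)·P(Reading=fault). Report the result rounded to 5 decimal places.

P(Sensor=S4) = 0.084 + 0.070 + 0.085 + 0.043 = 0.282.
P(Reading=fault) = 0.020 + 0.038 + 0.035 + 0.043 + 0.088 = 0.224.
P(Sensor=S4, Reading=fault) − P(Sensor=S4)P(Reading=fault) = 0.043 − 0.282×0.224 = -0.02017.

-0.02017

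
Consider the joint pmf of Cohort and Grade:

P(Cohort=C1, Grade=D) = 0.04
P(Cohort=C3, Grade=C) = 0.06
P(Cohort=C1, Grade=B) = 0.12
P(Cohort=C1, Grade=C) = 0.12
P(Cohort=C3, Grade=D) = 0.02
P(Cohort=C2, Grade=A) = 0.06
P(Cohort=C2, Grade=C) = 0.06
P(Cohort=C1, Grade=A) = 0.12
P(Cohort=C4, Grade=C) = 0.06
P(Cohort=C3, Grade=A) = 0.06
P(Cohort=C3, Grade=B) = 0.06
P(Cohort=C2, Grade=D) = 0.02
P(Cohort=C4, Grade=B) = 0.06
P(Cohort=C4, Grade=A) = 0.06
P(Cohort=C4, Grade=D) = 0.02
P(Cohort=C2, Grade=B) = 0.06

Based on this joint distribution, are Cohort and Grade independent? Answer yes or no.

Every cell satisfies P(Cohort,Grade) = P(Cohort)·P(Grade). For instance P(Cohort=C3) = 0.20, P(Grade=D) = 0.10, and 0.20×0.10 = 0.02 matches the joint entry. So Cohort and Grade are independent.

yes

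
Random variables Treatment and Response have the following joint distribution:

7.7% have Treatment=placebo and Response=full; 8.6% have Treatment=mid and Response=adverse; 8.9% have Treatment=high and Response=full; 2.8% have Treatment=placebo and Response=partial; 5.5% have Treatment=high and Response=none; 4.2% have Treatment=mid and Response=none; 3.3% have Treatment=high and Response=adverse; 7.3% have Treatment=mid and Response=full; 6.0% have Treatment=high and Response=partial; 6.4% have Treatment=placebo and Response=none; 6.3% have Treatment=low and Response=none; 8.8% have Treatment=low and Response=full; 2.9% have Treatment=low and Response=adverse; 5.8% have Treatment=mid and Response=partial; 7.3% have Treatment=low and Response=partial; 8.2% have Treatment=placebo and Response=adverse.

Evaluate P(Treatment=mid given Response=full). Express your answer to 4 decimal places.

P(Response=full) = 0.077 + 0.088 + 0.073 + 0.089 = 0.327.
P(Treatment=mid | Response=full) = 0.073/0.327 = 0.2232.

0.2232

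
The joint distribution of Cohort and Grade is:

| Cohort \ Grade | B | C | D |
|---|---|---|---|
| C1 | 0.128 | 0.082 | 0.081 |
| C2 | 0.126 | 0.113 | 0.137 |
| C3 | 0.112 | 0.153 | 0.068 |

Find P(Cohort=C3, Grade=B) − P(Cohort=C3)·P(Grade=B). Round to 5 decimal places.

P(Cohort=C3) = 0.112 + 0.153 + 0.068 = 0.333.
P(Grade=B) = 0.128 + 0.126 + 0.112 = 0.366.
P(Cohort=C3, Grade=B) − P(Cohort=C3)P(Grade=B) = 0.112 − 0.333×0.366 = -0.00988.

-0.00988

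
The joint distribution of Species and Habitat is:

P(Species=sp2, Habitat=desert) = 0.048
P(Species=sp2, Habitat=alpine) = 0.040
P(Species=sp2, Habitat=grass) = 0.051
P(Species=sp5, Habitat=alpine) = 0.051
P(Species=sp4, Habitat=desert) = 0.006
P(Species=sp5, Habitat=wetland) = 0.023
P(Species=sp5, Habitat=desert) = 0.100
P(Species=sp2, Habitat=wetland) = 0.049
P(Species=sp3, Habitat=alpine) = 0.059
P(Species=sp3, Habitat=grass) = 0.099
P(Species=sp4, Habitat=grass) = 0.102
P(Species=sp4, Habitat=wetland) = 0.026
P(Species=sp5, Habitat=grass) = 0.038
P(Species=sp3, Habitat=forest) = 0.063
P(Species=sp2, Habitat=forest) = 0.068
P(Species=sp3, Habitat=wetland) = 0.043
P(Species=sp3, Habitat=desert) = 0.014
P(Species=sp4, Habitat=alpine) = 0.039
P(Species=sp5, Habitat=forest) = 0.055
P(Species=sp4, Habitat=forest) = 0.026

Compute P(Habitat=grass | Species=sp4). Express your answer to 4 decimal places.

P(Species=sp4) = 0.026 + 0.102 + 0.026 + 0.006 + 0.039 = 0.199.
P(Habitat=grass | Species=sp4) = 0.102/0.199 = 0.5126.

0.5126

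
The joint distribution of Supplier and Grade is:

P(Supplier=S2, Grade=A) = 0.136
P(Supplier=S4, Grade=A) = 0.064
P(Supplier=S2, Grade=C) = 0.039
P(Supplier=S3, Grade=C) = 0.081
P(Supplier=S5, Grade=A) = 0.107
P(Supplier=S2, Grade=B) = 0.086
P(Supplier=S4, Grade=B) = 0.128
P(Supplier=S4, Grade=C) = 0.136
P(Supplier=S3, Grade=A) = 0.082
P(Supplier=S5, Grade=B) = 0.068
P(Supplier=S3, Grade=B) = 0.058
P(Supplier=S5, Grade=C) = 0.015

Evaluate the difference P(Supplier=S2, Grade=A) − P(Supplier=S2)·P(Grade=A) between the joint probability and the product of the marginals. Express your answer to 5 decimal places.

0.03447

P(Supplier=S2) = 0.136 + 0.086 + 0.039 = 0.261.
P(Grade=A) = 0.136 + 0.082 + 0.064 + 0.107 = 0.389.
P(Supplier=S2, Grade=A) − P(Supplier=S2)P(Grade=A) = 0.136 − 0.261×0.389 = 0.03447.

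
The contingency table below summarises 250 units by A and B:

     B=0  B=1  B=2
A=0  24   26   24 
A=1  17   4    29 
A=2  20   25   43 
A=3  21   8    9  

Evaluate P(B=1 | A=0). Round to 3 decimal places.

0.351

Total with A=0: 24 + 26 + 24 = 74.
P(B=1 | A=0) = 26/74 = 0.351.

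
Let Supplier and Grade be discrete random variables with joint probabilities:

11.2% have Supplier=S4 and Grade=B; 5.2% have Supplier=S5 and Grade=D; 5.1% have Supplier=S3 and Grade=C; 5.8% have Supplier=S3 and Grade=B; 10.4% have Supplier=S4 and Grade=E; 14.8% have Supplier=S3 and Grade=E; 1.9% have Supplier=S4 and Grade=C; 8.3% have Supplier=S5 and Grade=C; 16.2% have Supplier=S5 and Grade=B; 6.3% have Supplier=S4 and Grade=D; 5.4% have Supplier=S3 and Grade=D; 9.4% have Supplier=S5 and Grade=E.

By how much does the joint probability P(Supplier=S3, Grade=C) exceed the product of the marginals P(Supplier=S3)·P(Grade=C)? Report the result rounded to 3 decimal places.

0.003

P(Supplier=S3) = 0.058 + 0.051 + 0.054 + 0.148 = 0.311.
P(Grade=C) = 0.051 + 0.019 + 0.083 = 0.153.
P(Supplier=S3, Grade=C) − P(Supplier=S3)P(Grade=C) = 0.051 − 0.311×0.153 = 0.003.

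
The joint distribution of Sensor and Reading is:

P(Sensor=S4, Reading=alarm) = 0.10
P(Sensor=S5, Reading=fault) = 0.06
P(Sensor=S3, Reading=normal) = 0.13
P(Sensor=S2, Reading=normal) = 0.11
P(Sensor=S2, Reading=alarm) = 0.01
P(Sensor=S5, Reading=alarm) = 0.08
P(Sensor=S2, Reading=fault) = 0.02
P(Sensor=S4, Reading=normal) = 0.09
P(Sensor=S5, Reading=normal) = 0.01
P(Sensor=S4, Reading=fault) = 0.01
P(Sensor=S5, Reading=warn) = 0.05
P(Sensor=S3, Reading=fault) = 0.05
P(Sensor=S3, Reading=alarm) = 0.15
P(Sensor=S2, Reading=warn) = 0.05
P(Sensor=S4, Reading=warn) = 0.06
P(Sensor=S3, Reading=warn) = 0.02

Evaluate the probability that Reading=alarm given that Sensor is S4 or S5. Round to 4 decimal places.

P(Sensor=S4) = 0.09 + 0.06 + 0.10 + 0.01 = 0.26.
P(Sensor=S5) = 0.01 + 0.05 + 0.08 + 0.06 = 0.20.
P(Sensor ∈ {S4, S5}) = 0.26 + 0.20 = 0.46; P(Reading=alarm, Sensor ∈ {S4, S5}) = 0.10 + 0.08 = 0.18.
P(Reading=alarm | Sensor ∈ {S4, S5}) = 0.18/0.46 = 0.3913.

0.3913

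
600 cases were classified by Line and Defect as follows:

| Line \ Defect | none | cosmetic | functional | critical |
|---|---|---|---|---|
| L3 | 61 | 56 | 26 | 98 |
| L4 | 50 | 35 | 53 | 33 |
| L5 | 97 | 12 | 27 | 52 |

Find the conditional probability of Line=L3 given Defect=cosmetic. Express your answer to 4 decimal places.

0.5437

Total with Defect=cosmetic: 56 + 35 + 12 = 103.
P(Line=L3 | Defect=cosmetic) = 56/103 = 0.5437.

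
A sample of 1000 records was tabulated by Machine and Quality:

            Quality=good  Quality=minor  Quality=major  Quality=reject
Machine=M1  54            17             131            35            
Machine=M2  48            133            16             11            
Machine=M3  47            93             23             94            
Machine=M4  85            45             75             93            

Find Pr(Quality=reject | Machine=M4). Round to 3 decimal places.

0.312

Total with Machine=M4: 85 + 45 + 75 + 93 = 298.
P(Quality=reject | Machine=M4) = 93/298 = 0.312.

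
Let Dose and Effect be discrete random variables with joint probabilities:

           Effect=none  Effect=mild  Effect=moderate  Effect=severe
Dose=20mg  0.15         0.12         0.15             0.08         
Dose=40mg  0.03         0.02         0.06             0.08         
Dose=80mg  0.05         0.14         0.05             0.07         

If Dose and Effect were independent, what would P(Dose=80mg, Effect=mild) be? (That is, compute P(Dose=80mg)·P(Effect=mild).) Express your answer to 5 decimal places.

P(Dose=80mg) = 0.05 + 0.14 + 0.05 + 0.07 = 0.31.
P(Effect=mild) = 0.12 + 0.02 + 0.14 = 0.28.
Product: 0.31 × 0.28 = 0.08680.

0.08680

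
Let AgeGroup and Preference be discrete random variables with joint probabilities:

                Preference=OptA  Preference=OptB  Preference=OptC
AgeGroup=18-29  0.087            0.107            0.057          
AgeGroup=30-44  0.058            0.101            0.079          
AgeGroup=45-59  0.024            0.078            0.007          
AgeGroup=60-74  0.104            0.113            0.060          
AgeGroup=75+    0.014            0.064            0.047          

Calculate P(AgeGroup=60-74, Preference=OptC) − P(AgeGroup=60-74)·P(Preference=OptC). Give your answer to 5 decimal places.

-0.00925

P(AgeGroup=60-74) = 0.104 + 0.113 + 0.060 = 0.277.
P(Preference=OptC) = 0.057 + 0.079 + 0.007 + 0.060 + 0.047 = 0.250.
P(AgeGroup=60-74, Preference=OptC) − P(AgeGroup=60-74)P(Preference=OptC) = 0.060 − 0.277×0.250 = -0.00925.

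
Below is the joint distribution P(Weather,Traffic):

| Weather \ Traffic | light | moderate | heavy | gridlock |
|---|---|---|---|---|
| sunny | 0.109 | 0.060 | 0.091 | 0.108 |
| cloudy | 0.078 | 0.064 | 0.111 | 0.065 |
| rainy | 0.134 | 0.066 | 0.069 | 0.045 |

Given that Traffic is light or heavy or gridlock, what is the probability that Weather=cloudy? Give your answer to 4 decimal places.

P(Traffic=light) = 0.109 + 0.078 + 0.134 = 0.321.
P(Traffic=heavy) = 0.091 + 0.111 + 0.069 = 0.271.
P(Traffic=gridlock) = 0.108 + 0.065 + 0.045 = 0.218.
P(Traffic ∈ {light, heavy, gridlock}) = 0.321 + 0.271 + 0.218 = 0.810; P(Weather=cloudy, Traffic ∈ {light, heavy, gridlock}) = 0.078 + 0.111 + 0.065 = 0.254.
P(Weather=cloudy | Traffic ∈ {light, heavy, gridlock}) = 0.254/0.810 = 0.3136.

0.3136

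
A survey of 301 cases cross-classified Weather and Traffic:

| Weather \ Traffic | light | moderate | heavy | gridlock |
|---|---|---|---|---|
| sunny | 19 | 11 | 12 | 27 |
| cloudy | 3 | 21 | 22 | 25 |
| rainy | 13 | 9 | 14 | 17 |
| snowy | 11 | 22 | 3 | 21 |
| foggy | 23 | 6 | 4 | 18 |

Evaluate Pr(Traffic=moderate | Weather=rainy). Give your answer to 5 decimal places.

0.16981

Total with Weather=rainy: 13 + 9 + 14 + 17 = 53.
P(Traffic=moderate | Weather=rainy) = 9/53 = 0.16981.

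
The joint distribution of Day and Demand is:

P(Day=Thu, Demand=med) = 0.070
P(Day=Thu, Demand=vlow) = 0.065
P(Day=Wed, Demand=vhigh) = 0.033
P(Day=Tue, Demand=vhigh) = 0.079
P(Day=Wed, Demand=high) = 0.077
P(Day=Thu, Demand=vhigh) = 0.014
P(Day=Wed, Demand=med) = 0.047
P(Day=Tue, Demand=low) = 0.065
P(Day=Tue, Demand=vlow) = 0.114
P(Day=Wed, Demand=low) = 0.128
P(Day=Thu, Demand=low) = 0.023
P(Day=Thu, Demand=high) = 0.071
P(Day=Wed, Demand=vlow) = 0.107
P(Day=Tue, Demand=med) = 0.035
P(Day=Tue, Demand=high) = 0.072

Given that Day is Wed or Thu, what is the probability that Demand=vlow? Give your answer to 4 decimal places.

0.2709

P(Day=Wed) = 0.107 + 0.128 + 0.047 + 0.077 + 0.033 = 0.392.
P(Day=Thu) = 0.065 + 0.023 + 0.070 + 0.071 + 0.014 = 0.243.
P(Day ∈ {Wed, Thu}) = 0.392 + 0.243 = 0.635; P(Demand=vlow, Day ∈ {Wed, Thu}) = 0.107 + 0.065 = 0.172.
P(Demand=vlow | Day ∈ {Wed, Thu}) = 0.172/0.635 = 0.2709.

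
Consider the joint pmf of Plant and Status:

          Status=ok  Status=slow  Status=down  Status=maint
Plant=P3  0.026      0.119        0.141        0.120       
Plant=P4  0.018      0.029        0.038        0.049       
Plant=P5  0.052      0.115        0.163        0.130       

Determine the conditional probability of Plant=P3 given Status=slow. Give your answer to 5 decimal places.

0.45247

P(Status=slow) = 0.119 + 0.029 + 0.115 = 0.263.
P(Plant=P3 | Status=slow) = 0.119/0.263 = 0.45247.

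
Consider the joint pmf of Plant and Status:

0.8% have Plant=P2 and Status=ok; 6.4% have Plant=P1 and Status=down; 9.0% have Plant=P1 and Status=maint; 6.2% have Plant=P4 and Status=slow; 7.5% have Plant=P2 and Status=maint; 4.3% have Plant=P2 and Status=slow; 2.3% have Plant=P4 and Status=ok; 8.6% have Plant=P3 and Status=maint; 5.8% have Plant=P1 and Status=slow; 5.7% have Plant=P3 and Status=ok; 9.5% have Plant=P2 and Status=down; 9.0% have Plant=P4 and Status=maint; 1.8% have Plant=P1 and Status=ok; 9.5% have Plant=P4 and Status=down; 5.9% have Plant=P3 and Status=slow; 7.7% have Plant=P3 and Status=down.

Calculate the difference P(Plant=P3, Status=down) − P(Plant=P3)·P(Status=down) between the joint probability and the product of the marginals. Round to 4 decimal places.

-0.0153

P(Plant=P3) = 0.057 + 0.059 + 0.077 + 0.086 = 0.279.
P(Status=down) = 0.064 + 0.095 + 0.077 + 0.095 = 0.331.
P(Plant=P3, Status=down) − P(Plant=P3)P(Status=down) = 0.077 − 0.279×0.331 = -0.0153.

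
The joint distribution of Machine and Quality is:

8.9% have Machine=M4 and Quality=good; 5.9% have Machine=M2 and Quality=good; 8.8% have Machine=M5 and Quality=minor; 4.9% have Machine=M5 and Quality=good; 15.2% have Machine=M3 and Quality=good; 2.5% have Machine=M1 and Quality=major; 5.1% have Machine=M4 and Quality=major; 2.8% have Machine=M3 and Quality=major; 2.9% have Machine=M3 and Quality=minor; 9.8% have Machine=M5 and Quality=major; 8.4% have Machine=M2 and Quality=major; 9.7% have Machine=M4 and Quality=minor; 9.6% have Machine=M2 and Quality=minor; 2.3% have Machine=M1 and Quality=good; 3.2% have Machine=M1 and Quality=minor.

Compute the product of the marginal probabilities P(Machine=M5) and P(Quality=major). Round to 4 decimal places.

P(Machine=M5) = 0.049 + 0.088 + 0.098 = 0.235.
P(Quality=major) = 0.025 + 0.084 + 0.028 + 0.051 + 0.098 = 0.286.
Product: 0.235 × 0.286 = 0.0672.

0.0672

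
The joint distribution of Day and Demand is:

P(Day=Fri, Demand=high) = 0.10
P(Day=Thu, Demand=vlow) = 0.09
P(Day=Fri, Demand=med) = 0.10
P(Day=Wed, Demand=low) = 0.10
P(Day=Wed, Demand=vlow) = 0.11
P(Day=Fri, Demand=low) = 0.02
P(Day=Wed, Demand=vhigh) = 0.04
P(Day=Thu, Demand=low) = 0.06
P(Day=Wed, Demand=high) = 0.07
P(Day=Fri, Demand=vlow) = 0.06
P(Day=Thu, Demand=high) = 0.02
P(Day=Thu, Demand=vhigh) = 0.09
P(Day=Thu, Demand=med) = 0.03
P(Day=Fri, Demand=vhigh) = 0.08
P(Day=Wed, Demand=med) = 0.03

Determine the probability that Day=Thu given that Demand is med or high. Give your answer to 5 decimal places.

0.14286

P(Demand=med) = 0.03 + 0.03 + 0.10 = 0.16.
P(Demand=high) = 0.07 + 0.02 + 0.10 = 0.19.
P(Demand ∈ {med, high}) = 0.16 + 0.19 = 0.35; P(Day=Thu, Demand ∈ {med, high}) = 0.03 + 0.02 = 0.05.
P(Day=Thu | Demand ∈ {med, high}) = 0.05/0.35 = 0.14286.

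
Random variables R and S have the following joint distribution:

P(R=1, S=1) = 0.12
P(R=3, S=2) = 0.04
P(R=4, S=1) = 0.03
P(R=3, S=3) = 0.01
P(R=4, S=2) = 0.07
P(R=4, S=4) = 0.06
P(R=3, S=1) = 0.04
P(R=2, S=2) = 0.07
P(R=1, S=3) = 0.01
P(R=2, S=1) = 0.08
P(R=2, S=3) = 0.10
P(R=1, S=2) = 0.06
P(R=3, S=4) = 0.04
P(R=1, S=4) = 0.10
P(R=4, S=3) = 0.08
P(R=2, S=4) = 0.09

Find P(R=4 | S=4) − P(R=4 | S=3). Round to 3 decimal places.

P(S=4) = 0.10 + 0.09 + 0.04 + 0.06 = 0.29; P(R=4 | S=4) = 0.06/0.29 = 0.2069.
P(S=3) = 0.01 + 0.10 + 0.01 + 0.08 = 0.20; P(R=4 | S=3) = 0.08/0.20 = 0.4000.
Difference = -0.193.

-0.193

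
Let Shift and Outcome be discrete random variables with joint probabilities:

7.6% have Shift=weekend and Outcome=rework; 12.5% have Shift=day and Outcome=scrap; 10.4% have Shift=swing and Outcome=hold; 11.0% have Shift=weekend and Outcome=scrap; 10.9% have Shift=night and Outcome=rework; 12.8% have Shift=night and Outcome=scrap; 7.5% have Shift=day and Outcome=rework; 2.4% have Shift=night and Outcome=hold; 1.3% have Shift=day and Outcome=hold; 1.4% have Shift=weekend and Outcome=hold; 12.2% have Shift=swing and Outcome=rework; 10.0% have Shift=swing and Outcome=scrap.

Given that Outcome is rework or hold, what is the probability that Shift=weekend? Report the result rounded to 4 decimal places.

P(Outcome=rework) = 0.075 + 0.122 + 0.109 + 0.076 = 0.382.
P(Outcome=hold) = 0.013 + 0.104 + 0.024 + 0.014 = 0.155.
P(Outcome ∈ {rework, hold}) = 0.382 + 0.155 = 0.537; P(Shift=weekend, Outcome ∈ {rework, hold}) = 0.076 + 0.014 = 0.090.
P(Shift=weekend | Outcome ∈ {rework, hold}) = 0.090/0.537 = 0.1676.

0.1676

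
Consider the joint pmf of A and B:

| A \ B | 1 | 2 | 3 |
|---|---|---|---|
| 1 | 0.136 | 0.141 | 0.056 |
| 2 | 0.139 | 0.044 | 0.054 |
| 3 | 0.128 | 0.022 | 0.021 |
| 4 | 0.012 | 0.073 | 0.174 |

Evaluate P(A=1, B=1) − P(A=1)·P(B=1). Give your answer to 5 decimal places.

-0.00220

P(A=1) = 0.136 + 0.141 + 0.056 = 0.333.
P(B=1) = 0.136 + 0.139 + 0.128 + 0.012 = 0.415.
P(A=1, B=1) − P(A=1)P(B=1) = 0.136 − 0.333×0.415 = -0.00220.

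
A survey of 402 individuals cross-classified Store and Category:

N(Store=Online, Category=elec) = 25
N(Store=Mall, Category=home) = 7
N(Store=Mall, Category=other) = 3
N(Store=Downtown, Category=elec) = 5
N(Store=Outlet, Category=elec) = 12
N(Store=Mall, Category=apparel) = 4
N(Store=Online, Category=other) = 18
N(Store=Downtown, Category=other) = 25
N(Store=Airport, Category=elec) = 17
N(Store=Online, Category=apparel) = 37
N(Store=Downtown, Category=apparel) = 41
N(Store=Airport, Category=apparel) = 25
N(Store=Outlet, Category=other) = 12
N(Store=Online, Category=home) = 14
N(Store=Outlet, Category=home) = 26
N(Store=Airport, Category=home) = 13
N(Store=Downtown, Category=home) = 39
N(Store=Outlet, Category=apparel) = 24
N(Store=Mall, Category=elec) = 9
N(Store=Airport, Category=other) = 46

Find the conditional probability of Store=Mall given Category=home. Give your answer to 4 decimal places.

Total with Category=home: 39 + 7 + 13 + 26 + 14 = 99.
P(Store=Mall | Category=home) = 7/99 = 0.0707.

0.0707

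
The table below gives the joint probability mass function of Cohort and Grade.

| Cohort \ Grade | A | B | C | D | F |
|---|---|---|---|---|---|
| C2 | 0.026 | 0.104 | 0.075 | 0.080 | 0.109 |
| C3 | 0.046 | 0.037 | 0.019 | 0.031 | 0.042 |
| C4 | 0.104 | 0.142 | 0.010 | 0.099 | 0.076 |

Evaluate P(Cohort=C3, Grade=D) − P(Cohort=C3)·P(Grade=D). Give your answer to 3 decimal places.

-0.006

P(Cohort=C3) = 0.046 + 0.037 + 0.019 + 0.031 + 0.042 = 0.175.
P(Grade=D) = 0.080 + 0.031 + 0.099 = 0.210.
P(Cohort=C3, Grade=D) − P(Cohort=C3)P(Grade=D) = 0.031 − 0.175×0.210 = -0.006.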